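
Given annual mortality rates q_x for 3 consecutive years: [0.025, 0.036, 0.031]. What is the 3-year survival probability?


p_k = 1 - q_k for each year
Survival = product of (1 - q_k)
= 0.975 * 0.964 * 0.969
= 0.9108


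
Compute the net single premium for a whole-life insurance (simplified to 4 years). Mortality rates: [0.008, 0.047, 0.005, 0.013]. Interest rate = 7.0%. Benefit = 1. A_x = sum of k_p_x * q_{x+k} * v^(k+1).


v = 0.934579
Year 0: k_p_x=1.0, q=0.008, term=0.007477
Year 1: k_p_x=0.992, q=0.047, term=0.040723
Year 2: k_p_x=0.945376, q=0.005, term=0.003859
Year 3: k_p_x=0.940649, q=0.013, term=0.009329
A_x = 0.0614


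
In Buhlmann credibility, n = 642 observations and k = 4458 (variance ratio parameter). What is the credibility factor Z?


Z = n / (n + k)
= 642 / (642 + 4458)
= 642 / 5100
= 0.1259


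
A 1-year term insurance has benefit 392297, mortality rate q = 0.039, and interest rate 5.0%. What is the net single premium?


NSP = benefit * q * v
v = 1/(1+i) = 0.952381
NSP = 392297 * 0.039 * 0.952381
= 14571.0314


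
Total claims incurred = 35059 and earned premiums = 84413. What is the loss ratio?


Loss ratio = claims / premiums
= 35059 / 84413
= 0.4153


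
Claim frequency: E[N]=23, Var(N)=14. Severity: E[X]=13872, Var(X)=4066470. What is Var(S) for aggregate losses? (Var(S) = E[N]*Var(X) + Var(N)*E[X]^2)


Var(S) = E[N]*Var(X) + Var(N)*E[X]^2
= 23*4066470 + 14*13872^2
= 93528810 + 2694053376
= 2.7876e+09


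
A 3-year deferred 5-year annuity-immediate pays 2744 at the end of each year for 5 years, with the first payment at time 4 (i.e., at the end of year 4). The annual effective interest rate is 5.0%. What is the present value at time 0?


PV at time 3 of the 5-year annuity-immediate:
a_n = 2744 * (1-(1+0.05)^(-5))/0.05 = 11880.084
Discount back 3 years to time 0:
PV = 11880.084 * (1+0.05)^(-3)
= 11880.084 * 0.863838
= 10262.4632


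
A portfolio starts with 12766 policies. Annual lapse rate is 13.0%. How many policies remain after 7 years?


remaining = initial * (1 - lapse)^years
= 12766 * (1 - 0.13)^7
= 12766 * 0.377255
= 4816.0347


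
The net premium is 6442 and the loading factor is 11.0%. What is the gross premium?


Gross = net * (1 + loading)
= 6442 * (1 + 0.11)
= 6442 * 1.11
= 7150.62


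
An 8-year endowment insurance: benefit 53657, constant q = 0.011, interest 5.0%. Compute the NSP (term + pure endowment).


Term component = 3681.4599
Pure endowment = 8_p_x * v^8 * benefit = 0.915314 * 0.676839 * 53657 = 33241.6312
NSP = 36923.0912


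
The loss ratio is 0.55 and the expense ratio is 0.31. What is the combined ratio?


Combined ratio = loss ratio + expense ratio
= 0.55 + 0.31
= 0.86


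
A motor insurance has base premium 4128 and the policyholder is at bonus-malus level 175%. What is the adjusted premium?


adjusted = base * BM_level / 100
= 4128 * 175 / 100
= 4128 * 1.75
= 7224.0


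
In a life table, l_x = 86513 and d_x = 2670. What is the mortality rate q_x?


q_x = d_x / l_x
= 2670 / 86513
= 0.0309


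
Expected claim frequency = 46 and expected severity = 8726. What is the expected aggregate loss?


E[S] = E[N] * E[X]
= 46 * 8726
= 401396


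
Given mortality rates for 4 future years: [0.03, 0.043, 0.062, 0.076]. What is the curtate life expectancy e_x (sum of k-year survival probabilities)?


e_x = sum_{k=1}^{n} k_p_x
k_p_x values:
  1_p_x = 0.97
  2_p_x = 0.92829
  3_p_x = 0.870736
  4_p_x = 0.80456
e_x = 3.5736


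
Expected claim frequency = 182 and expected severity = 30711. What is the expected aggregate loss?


E[S] = E[N] * E[X]
= 182 * 30711
= 5.5894e+06


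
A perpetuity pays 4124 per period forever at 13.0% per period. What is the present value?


PV = PMT / i
= 4124 / 0.13
= 31723.0769


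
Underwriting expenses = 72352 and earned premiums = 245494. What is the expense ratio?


Expense ratio = expenses / premiums
= 72352 / 245494
= 0.2947


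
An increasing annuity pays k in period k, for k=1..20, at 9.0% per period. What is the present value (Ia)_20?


(Ia)_n = sum_{k=1}^{n} k * v^k, v = 1/(1+i)
v = 0.917431
Sum computed term by term:
(Ia)_20 = 70.9055


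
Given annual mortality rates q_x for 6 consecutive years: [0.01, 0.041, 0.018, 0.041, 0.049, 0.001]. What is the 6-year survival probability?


p_k = 1 - q_k for each year
Survival = product of (1 - q_k)
= 0.99 * 0.959 * 0.982 * 0.959 * 0.951 * 0.999
= 0.8494


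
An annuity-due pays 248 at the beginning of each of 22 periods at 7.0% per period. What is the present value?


PV_due = PMT * (1-(1+i)^(-n))/i * (1+i)
PV_immediate = 2743.1876
PV_due = 2743.1876 * 1.07
= 2935.2108


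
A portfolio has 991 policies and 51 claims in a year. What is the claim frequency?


frequency = claims / policies
= 51 / 991
= 0.0515


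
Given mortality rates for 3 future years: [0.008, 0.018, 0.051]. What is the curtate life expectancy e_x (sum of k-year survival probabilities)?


e_x = sum_{k=1}^{n} k_p_x
k_p_x values:
  1_p_x = 0.992
  2_p_x = 0.974144
  3_p_x = 0.924463
e_x = 2.8906


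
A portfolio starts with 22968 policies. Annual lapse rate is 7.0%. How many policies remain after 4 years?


remaining = initial * (1 - lapse)^years
= 22968 * (1 - 0.07)^4
= 22968 * 0.748052
= 17181.2586


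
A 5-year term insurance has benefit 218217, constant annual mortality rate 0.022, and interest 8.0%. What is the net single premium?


NSP = benefit * sum_{k=0}^{n-1} k_p_x * q * v^(k+1)
With constant q=0.022, v=0.925926
Sum = 0.084346
NSP = 218217 * 0.084346
= 18405.7254


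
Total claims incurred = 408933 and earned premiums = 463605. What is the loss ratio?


Loss ratio = claims / premiums
= 408933 / 463605
= 0.8821


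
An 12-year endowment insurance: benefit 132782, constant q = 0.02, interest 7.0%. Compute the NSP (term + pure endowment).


Term component = 19226.1369
Pure endowment = 12_p_x * v^12 * benefit = 0.784717 * 0.444012 * 132782 = 46264.3838
NSP = 65490.5207


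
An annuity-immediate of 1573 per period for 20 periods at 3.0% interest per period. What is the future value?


FV = PMT * ((1+i)^n - 1) / i
= 1573 * ((1.03)^20 - 1) / 0.03
= 1573 * (1.806111 - 1) / 0.03
= 42267.0991


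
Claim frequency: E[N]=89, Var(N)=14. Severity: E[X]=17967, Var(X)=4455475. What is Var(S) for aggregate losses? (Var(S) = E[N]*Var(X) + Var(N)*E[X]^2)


Var(S) = E[N]*Var(X) + Var(N)*E[X]^2
= 89*4455475 + 14*17967^2
= 396537275 + 4519383246
= 4.9159e+09


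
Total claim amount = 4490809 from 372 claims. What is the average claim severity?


severity = total / number
= 4490809 / 372
= 12072.0672


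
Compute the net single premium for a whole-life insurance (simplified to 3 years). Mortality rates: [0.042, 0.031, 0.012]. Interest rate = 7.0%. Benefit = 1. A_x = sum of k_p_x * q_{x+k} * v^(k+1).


v = 0.934579
Year 0: k_p_x=1.0, q=0.042, term=0.039252
Year 1: k_p_x=0.958, q=0.031, term=0.025939
Year 2: k_p_x=0.928302, q=0.012, term=0.009093
A_x = 0.0743


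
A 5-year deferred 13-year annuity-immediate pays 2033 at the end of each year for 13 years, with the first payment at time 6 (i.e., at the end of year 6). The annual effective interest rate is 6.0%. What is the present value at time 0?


PV at time 5 of the 13-year annuity-immediate:
a_n = 2033 * (1-(1+0.06)^(-13))/0.06 = 17997.5045
Discount back 5 years to time 0:
PV = 17997.5045 * (1+0.06)^(-5)
= 17997.5045 * 0.747258
= 13448.7823


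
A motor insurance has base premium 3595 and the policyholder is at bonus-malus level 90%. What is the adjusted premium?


adjusted = base * BM_level / 100
= 3595 * 90 / 100
= 3595 * 0.9
= 3235.5


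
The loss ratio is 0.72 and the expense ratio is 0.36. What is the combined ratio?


Combined ratio = loss ratio + expense ratio
= 0.72 + 0.36
= 1.08


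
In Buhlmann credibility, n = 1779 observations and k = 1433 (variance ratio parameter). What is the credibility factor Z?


Z = n / (n + k)
= 1779 / (1779 + 1433)
= 1779 / 3212
= 0.5539


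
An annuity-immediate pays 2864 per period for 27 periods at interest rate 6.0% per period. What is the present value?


PV = PMT * (1 - (1+i)^(-n)) / i
= 2864 * (1 - (1+0.06)^(-27)) / 0.06
= 2864 * (1 - 0.207368) / 0.06
= 2864 * 13.210534
= 37834.9698


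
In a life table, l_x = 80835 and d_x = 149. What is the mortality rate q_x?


q_x = d_x / l_x
= 149 / 80835
= 0.0018


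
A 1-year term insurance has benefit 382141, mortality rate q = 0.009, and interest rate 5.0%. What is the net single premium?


NSP = benefit * q * v
v = 1/(1+i) = 0.952381
NSP = 382141 * 0.009 * 0.952381
= 3275.4943


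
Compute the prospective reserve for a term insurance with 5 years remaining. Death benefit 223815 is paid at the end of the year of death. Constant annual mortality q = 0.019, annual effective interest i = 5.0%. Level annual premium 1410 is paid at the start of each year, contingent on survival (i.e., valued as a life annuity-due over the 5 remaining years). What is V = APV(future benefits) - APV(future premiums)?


v = 1/(1+i) = 0.952381
APV(future benefits) per unit = sum_{k=0}^{4} k_p_x * q * v^(k+1) = 0.079341
APV(future benefits) = 223815 * 0.079341 = 17757.7317
Life annuity-due factor ä_{x:5} = sum_{k=0}^{4} k_p_x * v^k = 4.384641
APV(future premiums) = 1410 * 4.384641 = 6182.3432
V = 17757.7317 - 6182.3432
= 11575.3885


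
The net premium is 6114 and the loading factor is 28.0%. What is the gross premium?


Gross = net * (1 + loading)
= 6114 * (1 + 0.28)
= 6114 * 1.28
= 7825.92


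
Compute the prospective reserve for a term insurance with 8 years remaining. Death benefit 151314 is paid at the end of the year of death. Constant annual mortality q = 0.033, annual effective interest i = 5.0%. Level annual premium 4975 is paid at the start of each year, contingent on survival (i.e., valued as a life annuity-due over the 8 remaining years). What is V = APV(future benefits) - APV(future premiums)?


v = 1/(1+i) = 0.952381
APV(future benefits) per unit = sum_{k=0}^{7} k_p_x * q * v^(k+1) = 0.191843
APV(future benefits) = 151314 * 0.191843 = 29028.6053
Life annuity-due factor ä_{x:8} = sum_{k=0}^{7} k_p_x * v^k = 6.104111
APV(future premiums) = 4975 * 6.104111 = 30367.9519
V = 29028.6053 - 30367.9519
= -1339.3466


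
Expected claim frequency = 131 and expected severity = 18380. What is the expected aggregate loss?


E[S] = E[N] * E[X]
= 131 * 18380
= 2.4078e+06


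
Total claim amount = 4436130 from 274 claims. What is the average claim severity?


severity = total / number
= 4436130 / 274
= 16190.2555


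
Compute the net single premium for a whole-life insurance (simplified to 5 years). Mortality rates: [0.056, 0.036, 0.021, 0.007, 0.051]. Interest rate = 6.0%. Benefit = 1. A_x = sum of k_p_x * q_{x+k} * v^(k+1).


v = 0.943396
Year 0: k_p_x=1.0, q=0.056, term=0.05283
Year 1: k_p_x=0.944, q=0.036, term=0.030246
Year 2: k_p_x=0.910016, q=0.021, term=0.016045
Year 3: k_p_x=0.890906, q=0.007, term=0.00494
Year 4: k_p_x=0.884669, q=0.051, term=0.033715
A_x = 0.1378


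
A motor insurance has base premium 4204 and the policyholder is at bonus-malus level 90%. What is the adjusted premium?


adjusted = base * BM_level / 100
= 4204 * 90 / 100
= 4204 * 0.9
= 3783.6


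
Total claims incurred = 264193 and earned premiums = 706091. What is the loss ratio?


Loss ratio = claims / premiums
= 264193 / 706091
= 0.3742


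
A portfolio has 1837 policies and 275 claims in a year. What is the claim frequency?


frequency = claims / policies
= 275 / 1837
= 0.1497


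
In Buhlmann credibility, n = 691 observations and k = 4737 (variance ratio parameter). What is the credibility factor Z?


Z = n / (n + k)
= 691 / (691 + 4737)
= 691 / 5428
= 0.1273


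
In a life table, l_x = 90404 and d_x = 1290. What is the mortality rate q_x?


q_x = d_x / l_x
= 1290 / 90404
= 0.0143


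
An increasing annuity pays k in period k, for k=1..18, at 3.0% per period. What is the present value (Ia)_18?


(Ia)_n = sum_{k=1}^{n} k * v^k, v = 1/(1+i)
v = 0.970874
Sum computed term by term:
(Ia)_18 = 119.7672


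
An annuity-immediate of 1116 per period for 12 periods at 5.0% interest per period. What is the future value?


FV = PMT * ((1+i)^n - 1) / i
= 1116 * ((1.05)^12 - 1) / 0.05
= 1116 * (1.795856 - 1) / 0.05
= 17763.5132


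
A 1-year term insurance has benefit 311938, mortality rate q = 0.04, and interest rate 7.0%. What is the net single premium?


NSP = benefit * q * v
v = 1/(1+i) = 0.934579
NSP = 311938 * 0.04 * 0.934579
= 11661.2336


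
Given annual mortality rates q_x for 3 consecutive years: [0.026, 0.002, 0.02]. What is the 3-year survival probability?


p_k = 1 - q_k for each year
Survival = product of (1 - q_k)
= 0.974 * 0.998 * 0.98
= 0.9526


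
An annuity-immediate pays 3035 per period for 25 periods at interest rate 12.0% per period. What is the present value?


PV = PMT * (1 - (1+i)^(-n)) / i
= 3035 * (1 - (1+0.12)^(-25)) / 0.12
= 3035 * (1 - 0.058823) / 0.12
= 3035 * 7.843139
= 23803.9272


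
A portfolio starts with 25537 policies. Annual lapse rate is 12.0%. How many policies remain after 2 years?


remaining = initial * (1 - lapse)^years
= 25537 * (1 - 0.12)^2
= 25537 * 0.7744
= 19775.8528


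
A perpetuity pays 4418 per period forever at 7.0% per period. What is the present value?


PV = PMT / i
= 4418 / 0.07
= 63114.2857


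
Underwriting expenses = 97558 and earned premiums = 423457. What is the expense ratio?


Expense ratio = expenses / premiums
= 97558 / 423457
= 0.2304


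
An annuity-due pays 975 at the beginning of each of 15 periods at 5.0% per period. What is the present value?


PV_due = PMT * (1-(1+i)^(-n))/i * (1+i)
PV_immediate = 10120.1666
PV_due = 10120.1666 * 1.05
= 10626.1749


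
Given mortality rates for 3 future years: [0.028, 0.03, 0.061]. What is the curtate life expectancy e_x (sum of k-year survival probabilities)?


e_x = sum_{k=1}^{n} k_p_x
k_p_x values:
  1_p_x = 0.972
  2_p_x = 0.94284
  3_p_x = 0.885327
e_x = 2.8002


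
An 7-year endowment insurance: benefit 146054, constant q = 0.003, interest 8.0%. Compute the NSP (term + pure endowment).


Term component = 2262.8859
Pure endowment = 7_p_x * v^7 * benefit = 0.979188 * 0.58349 * 146054 = 83447.4895
NSP = 85710.3754


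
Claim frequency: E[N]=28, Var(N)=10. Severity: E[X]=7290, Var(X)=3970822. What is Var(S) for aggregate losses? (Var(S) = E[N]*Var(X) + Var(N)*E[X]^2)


Var(S) = E[N]*Var(X) + Var(N)*E[X]^2
= 28*3970822 + 10*7290^2
= 111183016 + 531441000
= 6.4262e+08


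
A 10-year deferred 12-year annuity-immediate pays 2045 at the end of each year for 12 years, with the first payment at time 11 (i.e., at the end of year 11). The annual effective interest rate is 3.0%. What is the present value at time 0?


PV at time 10 of the 12-year annuity-immediate:
a_n = 2045 * (1-(1+0.03)^(-12))/0.03 = 20355.9382
Discount back 10 years to time 0:
PV = 20355.9382 * (1+0.03)^(-10)
= 20355.9382 * 0.744094
= 15146.7297


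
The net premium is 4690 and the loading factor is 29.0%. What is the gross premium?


Gross = net * (1 + loading)
= 4690 * (1 + 0.29)
= 4690 * 1.29
= 6050.1


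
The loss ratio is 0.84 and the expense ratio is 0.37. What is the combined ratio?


Combined ratio = loss ratio + expense ratio
= 0.84 + 0.37
= 1.21


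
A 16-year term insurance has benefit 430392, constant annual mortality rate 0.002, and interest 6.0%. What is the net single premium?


NSP = benefit * sum_{k=0}^{n-1} k_p_x * q * v^(k+1)
With constant q=0.002, v=0.943396
Sum = 0.01996
NSP = 430392 * 0.01996
= 8590.6687


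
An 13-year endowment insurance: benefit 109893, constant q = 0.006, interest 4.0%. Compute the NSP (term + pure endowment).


Term component = 6373.137
Pure endowment = 13_p_x * v^13 * benefit = 0.924747 * 0.600574 * 109893 = 61032.283
NSP = 67405.42


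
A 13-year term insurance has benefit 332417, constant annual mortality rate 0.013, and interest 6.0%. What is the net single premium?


NSP = benefit * sum_{k=0}^{n-1} k_p_x * q * v^(k+1)
With constant q=0.013, v=0.943396
Sum = 0.107651
NSP = 332417 * 0.107651
= 35784.9043


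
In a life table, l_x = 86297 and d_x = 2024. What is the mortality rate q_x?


q_x = d_x / l_x
= 2024 / 86297
= 0.0235


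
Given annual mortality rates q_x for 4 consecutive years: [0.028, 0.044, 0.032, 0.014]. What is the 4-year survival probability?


p_k = 1 - q_k for each year
Survival = product of (1 - q_k)
= 0.972 * 0.956 * 0.968 * 0.986
= 0.8869


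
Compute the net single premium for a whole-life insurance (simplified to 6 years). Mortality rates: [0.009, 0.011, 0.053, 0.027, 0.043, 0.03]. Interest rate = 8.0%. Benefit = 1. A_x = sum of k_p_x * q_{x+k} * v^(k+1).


v = 0.925926
Year 0: k_p_x=1.0, q=0.009, term=0.008333
Year 1: k_p_x=0.991, q=0.011, term=0.009346
Year 2: k_p_x=0.980099, q=0.053, term=0.041236
Year 3: k_p_x=0.928154, q=0.027, term=0.01842
Year 4: k_p_x=0.903094, q=0.043, term=0.026429
Year 5: k_p_x=0.864261, q=0.03, term=0.016339
A_x = 0.1201


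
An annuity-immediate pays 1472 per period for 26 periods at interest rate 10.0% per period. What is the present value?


PV = PMT * (1 - (1+i)^(-n)) / i
= 1472 * (1 - (1+0.1)^(-26)) / 0.1
= 1472 * (1 - 0.083905) / 0.1
= 1472 * 9.160945
= 13484.9117


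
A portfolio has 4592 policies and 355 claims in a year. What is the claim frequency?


frequency = claims / policies
= 355 / 4592
= 0.0773


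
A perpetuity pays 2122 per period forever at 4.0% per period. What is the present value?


PV = PMT / i
= 2122 / 0.04
= 53050.0


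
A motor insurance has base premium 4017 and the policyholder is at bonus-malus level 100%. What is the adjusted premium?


adjusted = base * BM_level / 100
= 4017 * 100 / 100
= 4017 * 1.0
= 4017.0


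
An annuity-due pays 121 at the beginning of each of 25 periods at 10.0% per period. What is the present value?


PV_due = PMT * (1-(1+i)^(-n))/i * (1+i)
PV_immediate = 1098.3218
PV_due = 1098.3218 * 1.1
= 1208.154


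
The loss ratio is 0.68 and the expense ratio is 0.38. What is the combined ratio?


Combined ratio = loss ratio + expense ratio
= 0.68 + 0.38
= 1.06


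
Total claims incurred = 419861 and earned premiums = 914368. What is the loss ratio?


Loss ratio = claims / premiums
= 419861 / 914368
= 0.4592


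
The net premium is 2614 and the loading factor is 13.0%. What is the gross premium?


Gross = net * (1 + loading)
= 2614 * (1 + 0.13)
= 2614 * 1.13
= 2953.82


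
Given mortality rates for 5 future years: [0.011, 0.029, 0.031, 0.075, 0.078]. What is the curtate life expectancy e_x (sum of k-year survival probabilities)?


e_x = sum_{k=1}^{n} k_p_x
k_p_x values:
  1_p_x = 0.989
  2_p_x = 0.960319
  3_p_x = 0.930549
  4_p_x = 0.860758
  5_p_x = 0.793619
e_x = 4.5342


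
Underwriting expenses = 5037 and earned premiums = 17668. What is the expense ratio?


Expense ratio = expenses / premiums
= 5037 / 17668
= 0.2851


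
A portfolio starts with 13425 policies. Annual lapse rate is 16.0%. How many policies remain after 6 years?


remaining = initial * (1 - lapse)^years
= 13425 * (1 - 0.16)^6
= 13425 * 0.351298
= 4716.1761


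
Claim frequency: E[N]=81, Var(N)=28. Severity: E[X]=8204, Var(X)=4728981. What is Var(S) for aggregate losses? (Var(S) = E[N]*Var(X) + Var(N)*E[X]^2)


Var(S) = E[N]*Var(X) + Var(N)*E[X]^2
= 81*4728981 + 28*8204^2
= 383047461 + 1884557248
= 2.2676e+09


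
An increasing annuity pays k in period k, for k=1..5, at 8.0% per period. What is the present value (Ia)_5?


(Ia)_n = sum_{k=1}^{n} k * v^k, v = 1/(1+i)
v = 0.925926
Sum computed term by term:
(Ia)_5 = 11.3651


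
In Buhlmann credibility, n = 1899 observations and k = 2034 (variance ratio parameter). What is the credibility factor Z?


Z = n / (n + k)
= 1899 / (1899 + 2034)
= 1899 / 3933
= 0.4828


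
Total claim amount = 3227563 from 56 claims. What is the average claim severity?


severity = total / number
= 3227563 / 56
= 57635.0536


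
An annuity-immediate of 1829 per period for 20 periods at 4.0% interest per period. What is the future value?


FV = PMT * ((1+i)^n - 1) / i
= 1829 * ((1.04)^20 - 1) / 0.04
= 1829 * (2.191123 - 1) / 0.04
= 54464.1057


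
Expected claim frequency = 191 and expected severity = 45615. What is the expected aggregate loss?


E[S] = E[N] * E[X]
= 191 * 45615
= 8.7125e+06


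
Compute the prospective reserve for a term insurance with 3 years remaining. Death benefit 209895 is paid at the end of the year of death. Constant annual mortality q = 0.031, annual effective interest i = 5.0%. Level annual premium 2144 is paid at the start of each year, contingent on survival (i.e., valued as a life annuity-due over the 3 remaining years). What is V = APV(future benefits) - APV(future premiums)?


v = 1/(1+i) = 0.952381
APV(future benefits) per unit = sum_{k=0}^{2} k_p_x * q * v^(k+1) = 0.081914
APV(future benefits) = 209895 * 0.081914 = 17193.4382
Life annuity-due factor ä_{x:3} = sum_{k=0}^{2} k_p_x * v^k = 2.774522
APV(future premiums) = 2144 * 2.774522 = 5948.5761
V = 17193.4382 - 5948.5761
= 11244.862


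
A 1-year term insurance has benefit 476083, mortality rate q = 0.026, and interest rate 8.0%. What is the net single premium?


NSP = benefit * q * v
v = 1/(1+i) = 0.925926
NSP = 476083 * 0.026 * 0.925926
= 11461.2574


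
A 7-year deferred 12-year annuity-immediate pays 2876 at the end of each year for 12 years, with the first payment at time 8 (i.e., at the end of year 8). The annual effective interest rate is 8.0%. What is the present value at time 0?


PV at time 7 of the 12-year annuity-immediate:
a_n = 2876 * (1-(1+0.08)^(-12))/0.08 = 21673.7604
Discount back 7 years to time 0:
PV = 21673.7604 * (1+0.08)^(-7)
= 21673.7604 * 0.58349
= 12646.431


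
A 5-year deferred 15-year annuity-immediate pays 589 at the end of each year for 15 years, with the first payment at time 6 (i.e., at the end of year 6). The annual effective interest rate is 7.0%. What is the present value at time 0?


PV at time 5 of the 15-year annuity-immediate:
a_n = 589 * (1-(1+0.07)^(-15))/0.07 = 5364.5613
Discount back 5 years to time 0:
PV = 5364.5613 * (1+0.07)^(-5)
= 5364.5613 * 0.712986
= 3824.8581


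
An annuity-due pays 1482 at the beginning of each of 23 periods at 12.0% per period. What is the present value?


PV_due = PMT * (1-(1+i)^(-n))/i * (1+i)
PV_immediate = 11438.7187
PV_due = 11438.7187 * 1.12
= 12811.365


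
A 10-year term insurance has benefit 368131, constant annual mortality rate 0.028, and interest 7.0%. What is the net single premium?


NSP = benefit * sum_{k=0}^{n-1} k_p_x * q * v^(k+1)
With constant q=0.028, v=0.934579
Sum = 0.17638
NSP = 368131 * 0.17638
= 64930.9035


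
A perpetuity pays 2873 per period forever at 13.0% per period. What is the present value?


PV = PMT / i
= 2873 / 0.13
= 22100.0


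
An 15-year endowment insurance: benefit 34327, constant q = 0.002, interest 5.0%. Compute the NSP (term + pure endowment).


Term component = 703.9849
Pure endowment = 15_p_x * v^15 * benefit = 0.970416 * 0.481017 * 34327 = 16023.393
NSP = 16727.3778


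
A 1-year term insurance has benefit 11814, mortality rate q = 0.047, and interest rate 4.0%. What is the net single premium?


NSP = benefit * q * v
v = 1/(1+i) = 0.961538
NSP = 11814 * 0.047 * 0.961538
= 533.9019


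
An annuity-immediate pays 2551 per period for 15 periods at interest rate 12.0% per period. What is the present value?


PV = PMT * (1 - (1+i)^(-n)) / i
= 2551 * (1 - (1+0.12)^(-15)) / 0.12
= 2551 * (1 - 0.182696) / 0.12
= 2551 * 6.810864
= 17374.5153


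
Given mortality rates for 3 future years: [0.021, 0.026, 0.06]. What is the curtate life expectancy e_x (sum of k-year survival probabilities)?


e_x = sum_{k=1}^{n} k_p_x
k_p_x values:
  1_p_x = 0.979
  2_p_x = 0.953546
  3_p_x = 0.896333
e_x = 2.8289


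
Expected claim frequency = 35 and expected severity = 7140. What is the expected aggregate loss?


E[S] = E[N] * E[X]
= 35 * 7140
= 249900


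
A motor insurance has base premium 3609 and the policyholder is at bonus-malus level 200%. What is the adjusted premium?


adjusted = base * BM_level / 100
= 3609 * 200 / 100
= 3609 * 2.0
= 7218.0


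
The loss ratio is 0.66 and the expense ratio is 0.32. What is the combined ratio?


Combined ratio = loss ratio + expense ratio
= 0.66 + 0.32
= 0.98


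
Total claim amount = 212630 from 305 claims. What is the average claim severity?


severity = total / number
= 212630 / 305
= 697.1475


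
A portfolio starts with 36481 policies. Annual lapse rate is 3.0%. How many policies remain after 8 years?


remaining = initial * (1 - lapse)^years
= 36481 * (1 - 0.03)^8
= 36481 * 0.783743
= 28591.7415


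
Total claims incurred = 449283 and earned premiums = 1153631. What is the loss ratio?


Loss ratio = claims / premiums
= 449283 / 1153631
= 0.3895


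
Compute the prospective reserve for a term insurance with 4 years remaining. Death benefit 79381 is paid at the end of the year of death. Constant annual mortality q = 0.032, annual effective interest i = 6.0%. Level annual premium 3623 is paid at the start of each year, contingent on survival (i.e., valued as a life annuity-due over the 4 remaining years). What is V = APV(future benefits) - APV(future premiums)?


v = 1/(1+i) = 0.943396
APV(future benefits) per unit = sum_{k=0}^{3} k_p_x * q * v^(k+1) = 0.105924
APV(future benefits) = 79381 * 0.105924 = 8408.3308
Life annuity-due factor ä_{x:4} = sum_{k=0}^{3} k_p_x * v^k = 3.508723
APV(future premiums) = 3623 * 3.508723 = 12712.1042
V = 8408.3308 - 12712.1042
= -4303.7734


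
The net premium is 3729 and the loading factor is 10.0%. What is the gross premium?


Gross = net * (1 + loading)
= 3729 * (1 + 0.1)
= 3729 * 1.1
= 4101.9


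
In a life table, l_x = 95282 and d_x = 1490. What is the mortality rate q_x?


q_x = d_x / l_x
= 1490 / 95282
= 0.0156


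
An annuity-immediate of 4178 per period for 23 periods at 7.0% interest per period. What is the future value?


FV = PMT * ((1+i)^n - 1) / i
= 4178 * ((1.07)^23 - 1) / 0.07
= 4178 * (4.74053 - 1) / 0.07
= 223256.1967


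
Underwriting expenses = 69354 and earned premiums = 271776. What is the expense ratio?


Expense ratio = expenses / premiums
= 69354 / 271776
= 0.2552


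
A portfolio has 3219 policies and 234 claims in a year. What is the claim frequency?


frequency = claims / policies
= 234 / 3219
= 0.0727


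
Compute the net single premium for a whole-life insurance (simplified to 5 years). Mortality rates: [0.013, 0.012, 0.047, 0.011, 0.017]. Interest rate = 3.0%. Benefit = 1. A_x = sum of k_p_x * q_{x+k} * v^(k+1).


v = 0.970874
Year 0: k_p_x=1.0, q=0.013, term=0.012621
Year 1: k_p_x=0.987, q=0.012, term=0.011164
Year 2: k_p_x=0.975156, q=0.047, term=0.041943
Year 3: k_p_x=0.929324, q=0.011, term=0.009083
Year 4: k_p_x=0.919101, q=0.017, term=0.013478
A_x = 0.0883


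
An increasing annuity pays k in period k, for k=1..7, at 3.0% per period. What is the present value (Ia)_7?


(Ia)_n = sum_{k=1}^{n} k * v^k, v = 1/(1+i)
v = 0.970874
Sum computed term by term:
(Ia)_7 = 24.185


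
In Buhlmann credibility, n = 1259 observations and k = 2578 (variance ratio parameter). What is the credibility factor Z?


Z = n / (n + k)
= 1259 / (1259 + 2578)
= 1259 / 3837
= 0.3281


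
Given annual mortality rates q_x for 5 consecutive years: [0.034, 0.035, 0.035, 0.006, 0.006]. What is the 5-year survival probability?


p_k = 1 - q_k for each year
Survival = product of (1 - q_k)
= 0.966 * 0.965 * 0.965 * 0.994 * 0.994
= 0.8888


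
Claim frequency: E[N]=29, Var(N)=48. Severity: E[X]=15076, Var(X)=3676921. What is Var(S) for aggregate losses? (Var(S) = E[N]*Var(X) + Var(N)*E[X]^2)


Var(S) = E[N]*Var(X) + Var(N)*E[X]^2
= 29*3676921 + 48*15076^2
= 106630709 + 10909717248
= 1.1016e+10


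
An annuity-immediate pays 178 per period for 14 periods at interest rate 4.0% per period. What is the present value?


PV = PMT * (1 - (1+i)^(-n)) / i
= 178 * (1 - (1+0.04)^(-14)) / 0.04
= 178 * (1 - 0.577475) / 0.04
= 178 * 10.563123
= 1880.2359


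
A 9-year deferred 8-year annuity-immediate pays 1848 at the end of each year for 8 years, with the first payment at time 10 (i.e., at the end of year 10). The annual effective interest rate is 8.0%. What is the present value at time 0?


PV at time 9 of the 8-year annuity-immediate:
a_n = 1848 * (1-(1+0.08)^(-8))/0.08 = 10619.7888
Discount back 9 years to time 0:
PV = 10619.7888 * (1+0.08)^(-9)
= 10619.7888 * 0.500249
= 5312.5384


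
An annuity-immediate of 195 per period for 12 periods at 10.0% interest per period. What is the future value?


FV = PMT * ((1+i)^n - 1) / i
= 195 * ((1.1)^12 - 1) / 0.1
= 195 * (3.138428 - 1) / 0.1
= 4169.9353


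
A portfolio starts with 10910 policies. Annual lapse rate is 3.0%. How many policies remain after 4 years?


remaining = initial * (1 - lapse)^years
= 10910 * (1 - 0.03)^4
= 10910 * 0.885293
= 9658.5446


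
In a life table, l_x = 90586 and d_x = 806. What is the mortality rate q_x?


q_x = d_x / l_x
= 806 / 90586
= 0.0089


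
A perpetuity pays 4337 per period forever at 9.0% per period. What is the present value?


PV = PMT / i
= 4337 / 0.09
= 48188.8889


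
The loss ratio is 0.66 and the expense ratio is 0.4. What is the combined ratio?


Combined ratio = loss ratio + expense ratio
= 0.66 + 0.4
= 1.06


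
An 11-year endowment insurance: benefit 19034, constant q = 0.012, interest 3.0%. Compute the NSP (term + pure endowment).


Term component = 1998.1234
Pure endowment = 11_p_x * v^11 * benefit = 0.875642 * 0.722421 * 19034 = 12040.5682
NSP = 14038.6916


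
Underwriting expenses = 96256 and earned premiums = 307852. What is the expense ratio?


Expense ratio = expenses / premiums
= 96256 / 307852
= 0.3127


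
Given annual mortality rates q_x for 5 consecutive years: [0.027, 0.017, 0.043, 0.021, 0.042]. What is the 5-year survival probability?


p_k = 1 - q_k for each year
Survival = product of (1 - q_k)
= 0.973 * 0.983 * 0.957 * 0.979 * 0.958
= 0.8585


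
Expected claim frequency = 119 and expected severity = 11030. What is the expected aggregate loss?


E[S] = E[N] * E[X]
= 119 * 11030
= 1.3126e+06


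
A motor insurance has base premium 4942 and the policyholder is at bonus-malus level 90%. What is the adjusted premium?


adjusted = base * BM_level / 100
= 4942 * 90 / 100
= 4942 * 0.9
= 4447.8


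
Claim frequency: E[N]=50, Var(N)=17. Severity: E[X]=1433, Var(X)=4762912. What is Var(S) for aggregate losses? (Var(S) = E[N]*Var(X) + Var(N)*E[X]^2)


Var(S) = E[N]*Var(X) + Var(N)*E[X]^2
= 50*4762912 + 17*1433^2
= 238145600 + 34909313
= 2.7305e+08


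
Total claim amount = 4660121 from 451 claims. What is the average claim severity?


severity = total / number
= 4660121 / 451
= 10332.8625


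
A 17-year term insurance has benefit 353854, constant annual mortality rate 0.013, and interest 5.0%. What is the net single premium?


NSP = benefit * sum_{k=0}^{n-1} k_p_x * q * v^(k+1)
With constant q=0.013, v=0.952381
Sum = 0.134276
NSP = 353854 * 0.134276
= 47513.9546


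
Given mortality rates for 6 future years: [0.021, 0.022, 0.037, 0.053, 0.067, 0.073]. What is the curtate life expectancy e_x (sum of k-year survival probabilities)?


e_x = sum_{k=1}^{n} k_p_x
k_p_x values:
  1_p_x = 0.979
  2_p_x = 0.957462
  3_p_x = 0.922036
  4_p_x = 0.873168
  5_p_x = 0.814666
  6_p_x = 0.755195
e_x = 5.3015


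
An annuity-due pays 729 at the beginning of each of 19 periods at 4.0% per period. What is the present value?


PV_due = PMT * (1-(1+i)^(-n))/i * (1+i)
PV_immediate = 9574.6418
PV_due = 9574.6418 * 1.04
= 9957.6275


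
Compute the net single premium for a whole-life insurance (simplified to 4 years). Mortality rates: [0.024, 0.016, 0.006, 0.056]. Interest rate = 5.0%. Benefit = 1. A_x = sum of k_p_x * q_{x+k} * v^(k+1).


v = 0.952381
Year 0: k_p_x=1.0, q=0.024, term=0.022857
Year 1: k_p_x=0.976, q=0.016, term=0.014164
Year 2: k_p_x=0.960384, q=0.006, term=0.004978
Year 3: k_p_x=0.954622, q=0.056, term=0.043981
A_x = 0.086


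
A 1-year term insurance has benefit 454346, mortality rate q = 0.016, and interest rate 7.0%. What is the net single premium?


NSP = benefit * q * v
v = 1/(1+i) = 0.934579
NSP = 454346 * 0.016 * 0.934579
= 6793.9589


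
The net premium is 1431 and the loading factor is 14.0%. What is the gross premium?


Gross = net * (1 + loading)
= 1431 * (1 + 0.14)
= 1431 * 1.14
= 1631.34


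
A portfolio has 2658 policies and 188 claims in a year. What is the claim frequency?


frequency = claims / policies
= 188 / 2658
= 0.0707


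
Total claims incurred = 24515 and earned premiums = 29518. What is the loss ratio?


Loss ratio = claims / premiums
= 24515 / 29518
= 0.8305


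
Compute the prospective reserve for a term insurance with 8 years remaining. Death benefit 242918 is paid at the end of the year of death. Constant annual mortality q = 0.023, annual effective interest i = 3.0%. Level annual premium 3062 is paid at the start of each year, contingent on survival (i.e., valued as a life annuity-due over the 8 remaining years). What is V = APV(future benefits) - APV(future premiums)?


v = 1/(1+i) = 0.970874
APV(future benefits) per unit = sum_{k=0}^{7} k_p_x * q * v^(k+1) = 0.149575
APV(future benefits) = 242918 * 0.149575 = 36334.3747
Life annuity-due factor ä_{x:8} = sum_{k=0}^{7} k_p_x * v^k = 6.698343
APV(future premiums) = 3062 * 6.698343 = 20510.3263
V = 36334.3747 - 20510.3263
= 15824.0484


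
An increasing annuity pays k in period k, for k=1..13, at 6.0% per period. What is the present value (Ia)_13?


(Ia)_n = sum_{k=1}^{n} k * v^k, v = 1/(1+i)
v = 0.943396
Sum computed term by term:
(Ia)_13 = 54.8156


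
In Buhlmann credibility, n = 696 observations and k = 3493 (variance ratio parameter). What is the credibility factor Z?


Z = n / (n + k)
= 696 / (696 + 3493)
= 696 / 4189
= 0.1661


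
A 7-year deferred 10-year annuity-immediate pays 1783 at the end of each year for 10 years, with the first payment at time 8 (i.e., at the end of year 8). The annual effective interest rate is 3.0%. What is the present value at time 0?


PV at time 7 of the 10-year annuity-immediate:
a_n = 1783 * (1-(1+0.03)^(-10))/0.03 = 15209.3517
Discount back 7 years to time 0:
PV = 15209.3517 * (1+0.03)^(-7)
= 15209.3517 * 0.813092
= 12366.5947


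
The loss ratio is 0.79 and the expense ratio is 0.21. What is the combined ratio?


Combined ratio = loss ratio + expense ratio
= 0.79 + 0.21
= 1.0


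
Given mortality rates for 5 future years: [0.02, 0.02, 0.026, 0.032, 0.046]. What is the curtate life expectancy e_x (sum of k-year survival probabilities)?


e_x = sum_{k=1}^{n} k_p_x
k_p_x values:
  1_p_x = 0.98
  2_p_x = 0.9604
  3_p_x = 0.93543
  4_p_x = 0.905496
  5_p_x = 0.863843
e_x = 4.6452


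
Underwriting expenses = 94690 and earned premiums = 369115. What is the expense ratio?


Expense ratio = expenses / premiums
= 94690 / 369115
= 0.2565


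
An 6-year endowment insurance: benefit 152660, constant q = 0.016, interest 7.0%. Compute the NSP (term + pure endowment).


Term component = 11222.1946
Pure endowment = 6_p_x * v^6 * benefit = 0.907759 * 0.666342 * 152660 = 92340.7043
NSP = 103562.8988


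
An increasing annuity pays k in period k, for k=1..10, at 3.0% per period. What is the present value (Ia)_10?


(Ia)_n = sum_{k=1}^{n} k * v^k, v = 1/(1+i)
v = 0.970874
Sum computed term by term:
(Ia)_10 = 44.839


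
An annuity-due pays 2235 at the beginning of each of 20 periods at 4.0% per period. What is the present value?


PV_due = PMT * (1-(1+i)^(-n))/i * (1+i)
PV_immediate = 30374.3794
PV_due = 30374.3794 * 1.04
= 31589.3546


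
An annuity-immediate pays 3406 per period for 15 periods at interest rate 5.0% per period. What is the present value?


PV = PMT * (1 - (1+i)^(-n)) / i
= 3406 * (1 - (1+0.05)^(-15)) / 0.05
= 3406 * (1 - 0.481017) / 0.05
= 3406 * 10.379658
= 35353.1153


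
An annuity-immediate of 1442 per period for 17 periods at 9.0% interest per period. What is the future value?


FV = PMT * ((1+i)^n - 1) / i
= 1442 * ((1.09)^17 - 1) / 0.09
= 1442 * (4.327633 - 1) / 0.09
= 53316.082


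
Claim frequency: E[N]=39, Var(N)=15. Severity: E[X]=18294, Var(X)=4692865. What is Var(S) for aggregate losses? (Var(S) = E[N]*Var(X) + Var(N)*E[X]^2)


Var(S) = E[N]*Var(X) + Var(N)*E[X]^2
= 39*4692865 + 15*18294^2
= 183021735 + 5020056540
= 5.2031e+09


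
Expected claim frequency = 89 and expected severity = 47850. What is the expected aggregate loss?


E[S] = E[N] * E[X]
= 89 * 47850
= 4.2586e+06


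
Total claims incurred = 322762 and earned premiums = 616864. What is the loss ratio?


Loss ratio = claims / premiums
= 322762 / 616864
= 0.5232


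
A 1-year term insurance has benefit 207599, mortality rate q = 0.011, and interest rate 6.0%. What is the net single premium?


NSP = benefit * q * v
v = 1/(1+i) = 0.943396
NSP = 207599 * 0.011 * 0.943396
= 2154.3292


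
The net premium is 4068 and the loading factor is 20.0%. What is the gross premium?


Gross = net * (1 + loading)
= 4068 * (1 + 0.2)
= 4068 * 1.2
= 4881.6


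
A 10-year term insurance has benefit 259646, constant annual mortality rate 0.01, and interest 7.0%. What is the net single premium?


NSP = benefit * sum_{k=0}^{n-1} k_p_x * q * v^(k+1)
With constant q=0.01, v=0.934579
Sum = 0.067532
NSP = 259646 * 0.067532
= 17534.479


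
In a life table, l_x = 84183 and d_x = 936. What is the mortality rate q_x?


q_x = d_x / l_x
= 936 / 84183
= 0.0111


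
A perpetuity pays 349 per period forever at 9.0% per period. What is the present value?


PV = PMT / i
= 349 / 0.09
= 3877.7778


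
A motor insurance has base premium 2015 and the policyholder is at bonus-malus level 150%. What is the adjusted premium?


adjusted = base * BM_level / 100
= 2015 * 150 / 100
= 2015 * 1.5
= 3022.5


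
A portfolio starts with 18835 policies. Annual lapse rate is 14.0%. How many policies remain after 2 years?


remaining = initial * (1 - lapse)^years
= 18835 * (1 - 0.14)^2
= 18835 * 0.7396
= 13930.366


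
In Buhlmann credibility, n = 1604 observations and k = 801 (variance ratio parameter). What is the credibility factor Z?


Z = n / (n + k)
= 1604 / (1604 + 801)
= 1604 / 2405
= 0.6669


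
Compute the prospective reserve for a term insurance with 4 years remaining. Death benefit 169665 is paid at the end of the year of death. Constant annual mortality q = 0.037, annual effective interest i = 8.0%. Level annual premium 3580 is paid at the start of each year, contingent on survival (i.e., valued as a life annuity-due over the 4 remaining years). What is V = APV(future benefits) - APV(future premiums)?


v = 1/(1+i) = 0.925926
APV(future benefits) per unit = sum_{k=0}^{3} k_p_x * q * v^(k+1) = 0.116333
APV(future benefits) = 169665 * 0.116333 = 19737.6796
Life annuity-due factor ä_{x:4} = sum_{k=0}^{3} k_p_x * v^k = 3.395673
APV(future premiums) = 3580 * 3.395673 = 12156.5095
V = 19737.6796 - 12156.5095
= 7581.1702


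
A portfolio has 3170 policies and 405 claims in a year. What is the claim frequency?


frequency = claims / policies
= 405 / 3170
= 0.1278


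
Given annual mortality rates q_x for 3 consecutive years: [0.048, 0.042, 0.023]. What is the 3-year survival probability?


p_k = 1 - q_k for each year
Survival = product of (1 - q_k)
= 0.952 * 0.958 * 0.977
= 0.891
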